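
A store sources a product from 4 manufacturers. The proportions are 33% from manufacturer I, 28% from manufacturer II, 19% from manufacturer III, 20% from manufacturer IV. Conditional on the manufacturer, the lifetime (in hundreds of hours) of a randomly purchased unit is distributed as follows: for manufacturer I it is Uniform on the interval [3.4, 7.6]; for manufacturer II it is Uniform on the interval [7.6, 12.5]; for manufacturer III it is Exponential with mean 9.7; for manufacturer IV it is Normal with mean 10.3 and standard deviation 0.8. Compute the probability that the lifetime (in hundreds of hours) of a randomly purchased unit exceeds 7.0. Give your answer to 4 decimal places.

Conditional on each manufacturer, P(X > 7.0): I: 0.142857; II: 1; III: 0.48595; IV: 0.999981.
By total probability, P(X > 7.0) = 0.33·0.142857 + 0.28·1 + 0.19·0.48595 + 0.2·0.999981 = 0.61947.

0.6195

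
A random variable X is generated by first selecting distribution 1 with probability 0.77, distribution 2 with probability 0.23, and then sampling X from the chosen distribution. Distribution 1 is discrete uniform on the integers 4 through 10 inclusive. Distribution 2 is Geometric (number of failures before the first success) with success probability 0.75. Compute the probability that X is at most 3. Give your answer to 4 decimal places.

0.2291

Conditional on each component, P(X ≤ 3): 1: 0; 2: 0.996094.
By total probability, P(X ≤ 3) = 0.77·0 + 0.23·0.996094 = 0.229102.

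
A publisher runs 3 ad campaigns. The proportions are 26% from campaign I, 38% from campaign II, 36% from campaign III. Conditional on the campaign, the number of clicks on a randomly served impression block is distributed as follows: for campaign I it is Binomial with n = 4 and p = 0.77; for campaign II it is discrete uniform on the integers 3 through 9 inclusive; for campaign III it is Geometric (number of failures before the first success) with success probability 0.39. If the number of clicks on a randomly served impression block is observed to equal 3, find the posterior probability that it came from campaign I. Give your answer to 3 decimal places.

Likelihoods P(X=3 | ·): I: 0.42001; II: 0.142857; III: 0.0885226.
Posterior ∝ prior × likelihood. Numerator for I: 0.26·0.42001 = 0.109203.
Normalizing constant: 0.26·0.42001 + 0.38·0.142857 + 0.36·0.0885226 = 0.195357.
P(I | observation) = 0.109203 / 0.195357 = 0.558992.

0.559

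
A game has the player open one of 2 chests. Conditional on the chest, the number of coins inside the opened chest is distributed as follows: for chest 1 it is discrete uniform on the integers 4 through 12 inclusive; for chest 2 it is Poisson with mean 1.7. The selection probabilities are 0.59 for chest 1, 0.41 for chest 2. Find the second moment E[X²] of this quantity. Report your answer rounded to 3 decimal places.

For each component E[X²] = Var + (mean)², giving 1: 70.6667; 2: 4.59.
Overall E[X²] = 0.59·70.6667 + 0.41·4.59 = 43.5752.

43.575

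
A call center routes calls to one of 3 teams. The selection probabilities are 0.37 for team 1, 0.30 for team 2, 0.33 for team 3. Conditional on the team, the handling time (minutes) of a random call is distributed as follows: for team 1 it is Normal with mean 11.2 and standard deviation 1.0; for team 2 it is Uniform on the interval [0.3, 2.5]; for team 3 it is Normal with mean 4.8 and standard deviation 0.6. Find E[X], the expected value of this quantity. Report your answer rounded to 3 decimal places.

Component means — 1: 11.2; 2: 1.4; 3: 4.8.
E[X] = 0.37·11.2 + 0.3·1.4 + 0.33·4.8 = 6.148.

6.148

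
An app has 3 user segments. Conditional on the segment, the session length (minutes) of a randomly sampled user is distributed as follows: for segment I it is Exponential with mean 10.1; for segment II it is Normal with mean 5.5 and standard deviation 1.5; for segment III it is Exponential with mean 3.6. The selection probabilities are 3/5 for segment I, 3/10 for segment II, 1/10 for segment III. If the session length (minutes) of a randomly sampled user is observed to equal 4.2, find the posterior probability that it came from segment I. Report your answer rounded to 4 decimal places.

0.3818

Likelihoods f(4.2 | ·): I: 0.0653252; II: 0.182691; III: 0.0865009.
Posterior ∝ prior × likelihood. Numerator for I: 0.6·0.0653252 = 0.0391951.
Normalizing constant: 0.6·0.0653252 + 0.3·0.182691 + 0.1·0.0865009 = 0.102653.
P(I | observation) = 0.0391951 / 0.102653 = 0.381823.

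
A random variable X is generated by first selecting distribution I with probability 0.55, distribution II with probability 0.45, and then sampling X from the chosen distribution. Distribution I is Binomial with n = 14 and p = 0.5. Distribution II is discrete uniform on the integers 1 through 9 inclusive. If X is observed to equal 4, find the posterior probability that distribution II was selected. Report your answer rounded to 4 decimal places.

0.5981

Likelihoods P(X=4 | ·): I: 0.0610962; II: 0.111111.
Posterior ∝ prior × likelihood. Numerator for II: 0.45·0.111111 = 0.05.
Normalizing constant: 0.55·0.0610962 + 0.45·0.111111 = 0.0836029.
P(II | observation) = 0.05 / 0.0836029 = 0.598065.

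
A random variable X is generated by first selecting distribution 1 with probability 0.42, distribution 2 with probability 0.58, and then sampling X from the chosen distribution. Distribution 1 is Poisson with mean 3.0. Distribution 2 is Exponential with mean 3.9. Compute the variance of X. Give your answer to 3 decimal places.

10.279

Per component, 1: μ=3, E[X²]=12; 2: μ=3.9, E[X²]=30.42.
E[X] = 0.42·3 + 0.58·3.9 = 3.522.
E[X²] = 0.42·12 + 0.58·30.42 = 22.6836.
Var(X) = E[X²] − (E[X])² = 22.6836 − 12.4045 = 10.2791.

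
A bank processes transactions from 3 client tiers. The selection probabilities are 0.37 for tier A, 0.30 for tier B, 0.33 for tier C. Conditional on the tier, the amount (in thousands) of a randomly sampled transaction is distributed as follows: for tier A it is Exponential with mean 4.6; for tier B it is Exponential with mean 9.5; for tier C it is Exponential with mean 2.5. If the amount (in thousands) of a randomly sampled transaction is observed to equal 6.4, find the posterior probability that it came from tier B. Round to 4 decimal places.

Likelihoods f(6.4 | ·): A: 0.0540762; B: 0.053666; C: 0.0309219.
Posterior ∝ prior × likelihood. Numerator for B: 0.3·0.053666 = 0.0160998.
Normalizing constant: 0.37·0.0540762 + 0.3·0.053666 + 0.33·0.0309219 = 0.0463122.
P(B | observation) = 0.0160998 / 0.0463122 = 0.347636.

0.3476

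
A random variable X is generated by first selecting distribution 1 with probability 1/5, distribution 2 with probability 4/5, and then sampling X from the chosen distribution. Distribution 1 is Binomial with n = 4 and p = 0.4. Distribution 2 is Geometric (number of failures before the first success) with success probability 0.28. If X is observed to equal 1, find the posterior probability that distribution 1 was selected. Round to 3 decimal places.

0.300

Likelihoods P(X=1 | ·): 1: 0.3456; 2: 0.2016.
Posterior ∝ prior × likelihood. Numerator for 1: 0.2·0.3456 = 0.06912.
Normalizing constant: 0.2·0.3456 + 0.8·0.2016 = 0.2304.
P(1 | observation) = 0.06912 / 0.2304 = 0.3.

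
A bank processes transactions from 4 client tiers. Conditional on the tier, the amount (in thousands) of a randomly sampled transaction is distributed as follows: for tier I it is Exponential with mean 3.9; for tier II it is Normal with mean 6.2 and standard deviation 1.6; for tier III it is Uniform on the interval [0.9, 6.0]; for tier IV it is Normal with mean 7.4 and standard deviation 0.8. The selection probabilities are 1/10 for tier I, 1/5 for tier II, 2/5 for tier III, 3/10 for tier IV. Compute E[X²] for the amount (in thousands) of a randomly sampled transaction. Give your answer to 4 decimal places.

For each component E[X²] = Var + (mean)², giving I: 30.42; II: 41; III: 14.07; IV: 55.4.
Overall E[X²] = 0.1·30.42 + 0.2·41 + 0.4·14.07 + 0.3·55.4 = 33.49.

33.4900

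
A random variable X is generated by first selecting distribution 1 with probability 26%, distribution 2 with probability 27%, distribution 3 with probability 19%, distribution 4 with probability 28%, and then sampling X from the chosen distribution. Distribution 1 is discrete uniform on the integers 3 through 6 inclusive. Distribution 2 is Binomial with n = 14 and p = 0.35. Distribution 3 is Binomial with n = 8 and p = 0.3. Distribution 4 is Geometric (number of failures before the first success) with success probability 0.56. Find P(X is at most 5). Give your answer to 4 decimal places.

0.8338

Conditional on each component, P(X ≤ 5): 1: 0.75; 2: 0.640506; 3: 0.988708; 4: 0.992744.
By total probability, P(X ≤ 5) = 0.26·0.75 + 0.27·0.640506 + 0.19·0.988708 + 0.28·0.992744 = 0.833759.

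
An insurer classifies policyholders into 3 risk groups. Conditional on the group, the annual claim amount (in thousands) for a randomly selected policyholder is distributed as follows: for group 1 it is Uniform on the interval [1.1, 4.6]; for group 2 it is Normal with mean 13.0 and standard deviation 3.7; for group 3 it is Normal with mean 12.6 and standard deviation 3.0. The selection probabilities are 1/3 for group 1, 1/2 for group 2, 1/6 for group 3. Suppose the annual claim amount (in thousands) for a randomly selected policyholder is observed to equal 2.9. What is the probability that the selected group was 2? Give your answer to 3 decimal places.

0.013

Likelihoods f(2.9 | ·): 1: 0.285714; 2: 0.00259808; 3: 0.000713896.
Posterior ∝ prior × likelihood. Numerator for 2: 0.5·0.00259808 = 0.00129904.
Normalizing constant: 0.333333·0.285714 + 0.5·0.00259808 + 0.166667·0.000713896 = 0.0966561.
P(2 | observation) = 0.00129904 / 0.0966561 = 0.0134398.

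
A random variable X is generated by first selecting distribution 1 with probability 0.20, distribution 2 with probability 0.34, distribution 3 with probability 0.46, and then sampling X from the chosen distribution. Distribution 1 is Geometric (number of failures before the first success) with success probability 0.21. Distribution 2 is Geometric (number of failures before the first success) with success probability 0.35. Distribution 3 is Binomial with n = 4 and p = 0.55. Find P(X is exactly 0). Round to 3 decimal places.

Conditional on each component, P(X = 0): 1: 0.21; 2: 0.35; 3: 0.0410062.
By total probability, P(X = 0) = 0.2·0.21 + 0.34·0.35 + 0.46·0.0410062 = 0.179863.

0.180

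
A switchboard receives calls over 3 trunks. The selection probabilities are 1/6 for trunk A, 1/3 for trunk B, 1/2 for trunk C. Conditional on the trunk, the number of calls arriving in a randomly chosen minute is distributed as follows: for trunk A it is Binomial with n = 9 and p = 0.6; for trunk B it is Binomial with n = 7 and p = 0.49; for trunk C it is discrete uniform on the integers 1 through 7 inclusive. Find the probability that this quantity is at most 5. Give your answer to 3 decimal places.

Conditional on each trunk, P(X ≤ 5): A: 0.51739; B: 0.943804; C: 0.714286.
By total probability, P(X ≤ 5) = 0.166667·0.51739 + 0.333333·0.943804 + 0.5·0.714286 = 0.757976.

0.758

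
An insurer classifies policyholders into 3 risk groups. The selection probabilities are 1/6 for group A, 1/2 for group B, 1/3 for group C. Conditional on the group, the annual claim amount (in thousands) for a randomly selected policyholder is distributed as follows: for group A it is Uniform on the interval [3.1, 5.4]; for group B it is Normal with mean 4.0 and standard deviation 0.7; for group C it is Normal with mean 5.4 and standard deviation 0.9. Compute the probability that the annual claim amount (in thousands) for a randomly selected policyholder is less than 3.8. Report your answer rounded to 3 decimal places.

0.257

Conditional on each group, P(X < 3.8): A: 0.304348; B: 0.387548; C: 0.0377202.
By total probability, P(X < 3.8) = 0.166667·0.304348 + 0.5·0.387548 + 0.333333·0.0377202 = 0.257072.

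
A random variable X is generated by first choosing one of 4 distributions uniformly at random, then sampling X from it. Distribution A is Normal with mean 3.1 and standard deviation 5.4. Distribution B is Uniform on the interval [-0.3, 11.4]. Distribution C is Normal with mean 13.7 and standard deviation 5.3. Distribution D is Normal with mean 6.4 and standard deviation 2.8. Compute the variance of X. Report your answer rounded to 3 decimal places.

34.730

Per component, A: μ=3.1, E[X²]=38.77; B: μ=5.55, E[X²]=42.21; C: μ=13.7, E[X²]=215.78; D: μ=6.4, E[X²]=48.8.
E[X] = 0.25·3.1 + 0.25·5.55 + 0.25·13.7 + 0.25·6.4 = 7.1875.
E[X²] = 0.25·38.77 + 0.25·42.21 + 0.25·215.78 + 0.25·48.8 = 86.39.
Var(X) = E[X²] − (E[X])² = 86.39 − 51.6602 = 34.7298.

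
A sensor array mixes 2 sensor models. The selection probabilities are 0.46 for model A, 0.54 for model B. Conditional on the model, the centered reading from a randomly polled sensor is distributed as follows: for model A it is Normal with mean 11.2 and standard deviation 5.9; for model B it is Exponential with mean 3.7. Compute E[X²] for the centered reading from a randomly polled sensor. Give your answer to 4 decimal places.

88.5002

For each component E[X²] = Var + (mean)², giving A: 160.25; B: 27.38.
Overall E[X²] = 0.46·160.25 + 0.54·27.38 = 88.5002.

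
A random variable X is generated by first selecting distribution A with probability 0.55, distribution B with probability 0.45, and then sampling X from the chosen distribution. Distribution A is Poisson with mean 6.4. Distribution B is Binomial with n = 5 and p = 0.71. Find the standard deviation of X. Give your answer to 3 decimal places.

2.448

Per component, A: μ=6.4, E[X²]=47.36; B: μ=3.55, E[X²]=13.632.
E[X] = 0.55·6.4 + 0.45·3.55 = 5.1175.
E[X²] = 0.55·47.36 + 0.45·13.632 = 32.1824.
Var(X) = E[X²] − (E[X])² = 32.1824 − 26.1888 = 5.99359.
SD(X) = √5.99359 = 2.44818.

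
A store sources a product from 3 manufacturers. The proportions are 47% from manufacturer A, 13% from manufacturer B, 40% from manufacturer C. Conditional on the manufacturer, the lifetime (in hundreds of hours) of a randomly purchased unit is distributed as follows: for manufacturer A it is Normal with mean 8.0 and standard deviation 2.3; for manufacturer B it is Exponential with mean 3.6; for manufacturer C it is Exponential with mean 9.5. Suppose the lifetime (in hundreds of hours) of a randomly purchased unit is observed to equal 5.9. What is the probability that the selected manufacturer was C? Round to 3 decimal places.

Likelihoods f(5.9 | ·): A: 0.114329; B: 0.0539432; C: 0.0565662.
Posterior ∝ prior × likelihood. Numerator for C: 0.4·0.0565662 = 0.0226265.
Normalizing constant: 0.47·0.114329 + 0.13·0.0539432 + 0.4·0.0565662 = 0.0833739.
P(C | observation) = 0.0226265 / 0.0833739 = 0.271385.

0.271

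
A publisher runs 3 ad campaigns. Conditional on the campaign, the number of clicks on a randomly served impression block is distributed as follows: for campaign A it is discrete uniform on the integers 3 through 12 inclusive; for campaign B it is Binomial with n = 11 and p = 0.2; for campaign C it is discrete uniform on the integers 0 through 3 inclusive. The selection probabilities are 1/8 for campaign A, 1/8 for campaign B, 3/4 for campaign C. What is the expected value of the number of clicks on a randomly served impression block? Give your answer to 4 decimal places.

Component means — A: 7.5; B: 2.2; C: 1.5.
E[X] = 0.125·7.5 + 0.125·2.2 + 0.75·1.5 = 2.3375.

2.3375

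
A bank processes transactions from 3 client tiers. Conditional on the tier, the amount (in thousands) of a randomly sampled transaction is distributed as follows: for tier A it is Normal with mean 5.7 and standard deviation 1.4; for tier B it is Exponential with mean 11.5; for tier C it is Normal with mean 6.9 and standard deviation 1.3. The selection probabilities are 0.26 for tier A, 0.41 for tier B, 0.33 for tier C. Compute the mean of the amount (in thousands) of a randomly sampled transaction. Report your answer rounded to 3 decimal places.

Component means — A: 5.7; B: 11.5; C: 6.9.
E[X] = 0.26·5.7 + 0.41·11.5 + 0.33·6.9 = 8.474.

8.474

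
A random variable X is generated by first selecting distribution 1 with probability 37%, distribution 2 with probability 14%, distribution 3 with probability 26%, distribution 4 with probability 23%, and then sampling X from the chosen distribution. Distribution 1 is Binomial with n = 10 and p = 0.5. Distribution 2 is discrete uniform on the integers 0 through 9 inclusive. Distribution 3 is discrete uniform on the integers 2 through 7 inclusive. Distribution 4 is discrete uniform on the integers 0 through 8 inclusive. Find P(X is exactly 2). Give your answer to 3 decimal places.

Conditional on each component, P(X = 2): 1: 0.0439453; 2: 0.1; 3: 0.166667; 4: 0.111111.
By total probability, P(X = 2) = 0.37·0.0439453 + 0.14·0.1 + 0.26·0.166667 + 0.23·0.111111 = 0.0991487.

0.099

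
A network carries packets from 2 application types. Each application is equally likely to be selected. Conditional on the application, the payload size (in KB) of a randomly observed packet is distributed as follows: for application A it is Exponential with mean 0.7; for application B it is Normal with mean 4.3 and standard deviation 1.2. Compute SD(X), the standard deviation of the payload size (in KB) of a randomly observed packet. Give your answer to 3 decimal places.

2.051

Per component, A: μ=0.7, E[X²]=0.98; B: μ=4.3, E[X²]=19.93.
E[X] = 0.5·0.7 + 0.5·4.3 = 2.5.
E[X²] = 0.5·0.98 + 0.5·19.93 = 10.455.
Var(X) = E[X²] − (E[X])² = 10.455 − 6.25 = 4.205.
SD(X) = √4.205 = 2.05061.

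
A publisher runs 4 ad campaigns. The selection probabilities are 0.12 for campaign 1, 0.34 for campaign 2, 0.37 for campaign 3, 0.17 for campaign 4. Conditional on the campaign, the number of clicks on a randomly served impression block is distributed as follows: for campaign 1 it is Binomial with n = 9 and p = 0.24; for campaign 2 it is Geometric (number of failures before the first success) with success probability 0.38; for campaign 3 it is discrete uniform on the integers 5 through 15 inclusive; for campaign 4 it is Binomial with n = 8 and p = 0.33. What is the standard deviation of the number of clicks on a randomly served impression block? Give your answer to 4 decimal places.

Per component, 1: μ=2.16, E[X²]=6.3072; 2: μ=1.63158, E[X²]=6.95568; 3: μ=10, E[X²]=110; 4: μ=2.64, E[X²]=8.7384.
E[X] = 0.12·2.16 + 0.34·1.63158 + 0.37·10 + 0.17·2.64 = 4.96274.
E[X²] = 0.12·6.3072 + 0.34·6.95568 + 0.37·110 + 0.17·8.7384 = 45.3073.
Var(X) = E[X²] − (E[X])² = 45.3073 − 24.6288 = 20.6786.
SD(X) = √20.6786 = 4.54737.

4.5474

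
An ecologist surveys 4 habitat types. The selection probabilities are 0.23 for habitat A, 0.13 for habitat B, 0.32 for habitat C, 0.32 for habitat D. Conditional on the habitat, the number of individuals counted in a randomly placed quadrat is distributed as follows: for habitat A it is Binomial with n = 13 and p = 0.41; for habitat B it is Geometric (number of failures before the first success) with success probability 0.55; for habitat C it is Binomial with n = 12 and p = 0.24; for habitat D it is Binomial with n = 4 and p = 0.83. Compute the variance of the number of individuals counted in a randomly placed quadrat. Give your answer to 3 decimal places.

3.603

Per component, A: μ=5.33, E[X²]=31.5536; B: μ=0.818182, E[X²]=2.15702; C: μ=2.88, E[X²]=10.4832; D: μ=3.32, E[X²]=11.5868.
E[X] = 0.23·5.33 + 0.13·0.818182 + 0.32·2.88 + 0.32·3.32 = 3.31626.
E[X²] = 0.23·31.5536 + 0.13·2.15702 + 0.32·10.4832 + 0.32·11.5868 = 14.6001.
Var(X) = E[X²] − (E[X])² = 14.6001 − 10.9976 = 3.60254.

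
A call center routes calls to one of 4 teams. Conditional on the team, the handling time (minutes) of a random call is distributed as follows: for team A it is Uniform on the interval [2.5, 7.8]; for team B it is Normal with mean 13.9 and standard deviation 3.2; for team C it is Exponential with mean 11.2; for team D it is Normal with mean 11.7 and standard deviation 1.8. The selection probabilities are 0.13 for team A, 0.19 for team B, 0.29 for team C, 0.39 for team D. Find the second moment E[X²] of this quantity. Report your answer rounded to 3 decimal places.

For each component E[X²] = Var + (mean)², giving A: 28.8633; B: 203.45; C: 250.88; D: 140.13.
Overall E[X²] = 0.13·28.8633 + 0.19·203.45 + 0.29·250.88 + 0.39·140.13 = 169.814.

169.814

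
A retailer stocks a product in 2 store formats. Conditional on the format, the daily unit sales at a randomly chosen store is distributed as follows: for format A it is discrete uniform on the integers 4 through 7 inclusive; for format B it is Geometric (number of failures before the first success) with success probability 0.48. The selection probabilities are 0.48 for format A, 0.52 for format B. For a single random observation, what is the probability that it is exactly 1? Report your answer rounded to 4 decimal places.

Conditional on each format, P(X = 1): A: 0; B: 0.2496.
By total probability, P(X = 1) = 0.48·0 + 0.52·0.2496 = 0.129792.

0.1298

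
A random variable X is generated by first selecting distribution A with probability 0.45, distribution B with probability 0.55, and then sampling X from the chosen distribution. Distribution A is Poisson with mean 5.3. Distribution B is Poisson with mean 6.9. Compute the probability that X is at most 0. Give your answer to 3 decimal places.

0.003

Conditional on each component, P(X ≤ 0): A: 0.00499159; B: 0.00100779.
By total probability, P(X ≤ 0) = 0.45·0.00499159 + 0.55·0.00100779 = 0.0028005.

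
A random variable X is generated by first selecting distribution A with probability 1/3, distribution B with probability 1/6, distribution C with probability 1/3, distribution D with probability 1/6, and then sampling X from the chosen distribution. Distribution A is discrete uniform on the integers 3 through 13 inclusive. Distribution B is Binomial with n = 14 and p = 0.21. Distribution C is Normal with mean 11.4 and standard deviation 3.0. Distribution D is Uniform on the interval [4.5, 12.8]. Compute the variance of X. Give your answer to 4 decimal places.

Per component, A: μ=8, E[X²]=74; B: μ=2.94, E[X²]=10.9662; C: μ=11.4, E[X²]=138.96; D: μ=8.65, E[X²]=80.5633.
E[X] = 0.333333·8 + 0.166667·2.94 + 0.333333·11.4 + 0.166667·8.65 = 8.39833.
E[X²] = 0.333333·74 + 0.166667·10.9662 + 0.333333·138.96 + 0.166667·80.5633 = 86.2416.
Var(X) = E[X²] − (E[X])² = 86.2416 − 70.532 = 15.7096.

15.7096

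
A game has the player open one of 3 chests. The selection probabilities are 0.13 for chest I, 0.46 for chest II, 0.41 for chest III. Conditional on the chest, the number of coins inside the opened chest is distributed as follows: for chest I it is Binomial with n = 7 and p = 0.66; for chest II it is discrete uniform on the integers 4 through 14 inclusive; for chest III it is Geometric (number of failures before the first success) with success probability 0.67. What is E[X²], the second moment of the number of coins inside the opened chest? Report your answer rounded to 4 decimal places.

45.2398

For each component E[X²] = Var + (mean)², giving I: 22.9152; II: 91; III: 0.977723.
Overall E[X²] = 0.13·22.9152 + 0.46·91 + 0.41·0.977723 = 45.2398.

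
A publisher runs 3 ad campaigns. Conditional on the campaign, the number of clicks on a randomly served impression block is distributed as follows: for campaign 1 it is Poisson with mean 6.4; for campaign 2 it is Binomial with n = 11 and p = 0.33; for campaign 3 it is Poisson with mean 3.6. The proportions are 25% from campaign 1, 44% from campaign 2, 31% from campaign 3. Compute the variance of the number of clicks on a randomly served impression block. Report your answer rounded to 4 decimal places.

Per component, 1: μ=6.4, E[X²]=47.36; 2: μ=3.63, E[X²]=15.609; 3: μ=3.6, E[X²]=16.56.
E[X] = 0.25·6.4 + 0.44·3.63 + 0.31·3.6 = 4.3132.
E[X²] = 0.25·47.36 + 0.44·15.609 + 0.31·16.56 = 23.8416.
Var(X) = E[X²] − (E[X])² = 23.8416 − 18.6037 = 5.23787.

5.2379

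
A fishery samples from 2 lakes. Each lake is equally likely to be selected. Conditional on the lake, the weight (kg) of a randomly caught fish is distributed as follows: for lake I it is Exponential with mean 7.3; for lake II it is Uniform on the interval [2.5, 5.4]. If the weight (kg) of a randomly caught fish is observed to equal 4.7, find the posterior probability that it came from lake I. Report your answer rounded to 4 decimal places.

0.1726

Likelihoods f(4.7 | ·): I: 0.0719553; II: 0.344828.
Posterior ∝ prior × likelihood. Numerator for I: 0.5·0.0719553 = 0.0359777.
Normalizing constant: 0.5·0.0719553 + 0.5·0.344828 = 0.208391.
P(I | observation) = 0.0359777 / 0.208391 = 0.172645.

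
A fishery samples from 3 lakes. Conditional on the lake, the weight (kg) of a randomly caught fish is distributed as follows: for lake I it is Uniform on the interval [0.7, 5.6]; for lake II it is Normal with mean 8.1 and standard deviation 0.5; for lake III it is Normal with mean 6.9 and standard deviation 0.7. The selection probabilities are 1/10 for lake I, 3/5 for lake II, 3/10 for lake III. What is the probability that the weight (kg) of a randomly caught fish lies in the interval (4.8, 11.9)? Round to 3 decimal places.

0.916

Conditional on each lake, P(4.8 < X < 11.9): I: 0.163265; II: 1; III: 0.99865.
By total probability, P(4.8 < X < 11.9) = 0.1·0.163265 + 0.6·1 + 0.3·0.99865 = 0.915922.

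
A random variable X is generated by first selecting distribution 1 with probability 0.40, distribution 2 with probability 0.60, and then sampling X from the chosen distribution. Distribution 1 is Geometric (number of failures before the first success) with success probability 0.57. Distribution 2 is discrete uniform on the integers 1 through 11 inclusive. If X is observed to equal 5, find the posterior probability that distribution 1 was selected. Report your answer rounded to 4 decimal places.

0.0579

Likelihoods P(X=5 | ·): 1: 0.00837948; 2: 0.0909091.
Posterior ∝ prior × likelihood. Numerator for 1: 0.4·0.00837948 = 0.00335179.
Normalizing constant: 0.4·0.00837948 + 0.6·0.0909091 = 0.0578972.
P(1 | observation) = 0.00335179 / 0.0578972 = 0.0578921.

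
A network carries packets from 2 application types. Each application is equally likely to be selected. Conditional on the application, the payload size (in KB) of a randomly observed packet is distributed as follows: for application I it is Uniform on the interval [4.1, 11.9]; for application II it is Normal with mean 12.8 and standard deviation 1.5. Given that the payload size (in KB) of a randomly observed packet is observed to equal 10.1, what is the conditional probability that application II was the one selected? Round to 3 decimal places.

Likelihoods f(10.1 | ·): I: 0.128205; II: 0.0526334.
Posterior ∝ prior × likelihood. Numerator for II: 0.5·0.0526334 = 0.0263167.
Normalizing constant: 0.5·0.128205 + 0.5·0.0526334 = 0.0904193.
P(II | observation) = 0.0263167 / 0.0904193 = 0.291052.

0.291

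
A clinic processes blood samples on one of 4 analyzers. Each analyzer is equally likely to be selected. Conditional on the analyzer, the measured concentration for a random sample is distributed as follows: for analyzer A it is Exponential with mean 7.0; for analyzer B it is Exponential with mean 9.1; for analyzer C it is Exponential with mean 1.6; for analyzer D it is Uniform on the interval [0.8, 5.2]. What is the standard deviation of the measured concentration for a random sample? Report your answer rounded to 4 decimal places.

Per component, A: μ=7, E[X²]=98; B: μ=9.1, E[X²]=165.62; C: μ=1.6, E[X²]=5.12; D: μ=3, E[X²]=10.6133.
E[X] = 0.25·7 + 0.25·9.1 + 0.25·1.6 + 0.25·3 = 5.175.
E[X²] = 0.25·98 + 0.25·165.62 + 0.25·5.12 + 0.25·10.6133 = 69.8383.
Var(X) = E[X²] − (E[X])² = 69.8383 − 26.7806 = 43.0577.
SD(X) = √43.0577 = 6.56184.

6.5618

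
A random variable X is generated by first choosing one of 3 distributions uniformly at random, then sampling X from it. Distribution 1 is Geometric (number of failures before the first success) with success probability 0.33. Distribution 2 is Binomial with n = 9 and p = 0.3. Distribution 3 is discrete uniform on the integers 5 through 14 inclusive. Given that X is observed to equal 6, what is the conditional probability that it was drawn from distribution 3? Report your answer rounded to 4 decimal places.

0.6629

Likelihoods P(X=6 | ·): 1: 0.0298513; 2: 0.0210039; 3: 0.1.
Posterior ∝ prior × likelihood. Numerator for 3: 0.333333·0.1 = 0.0333333.
Normalizing constant: 0.333333·0.0298513 + 0.333333·0.0210039 + 0.333333·0.1 = 0.0502851.
P(3 | observation) = 0.0333333 / 0.0502851 = 0.662887.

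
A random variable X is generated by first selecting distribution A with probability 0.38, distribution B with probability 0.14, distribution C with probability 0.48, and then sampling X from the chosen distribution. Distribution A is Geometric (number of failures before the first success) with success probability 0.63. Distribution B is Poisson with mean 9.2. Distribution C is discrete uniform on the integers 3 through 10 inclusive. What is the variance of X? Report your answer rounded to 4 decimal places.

14.9751

Per component, A: μ=0.587302, E[X²]=1.27715; B: μ=9.2, E[X²]=93.84; C: μ=6.5, E[X²]=47.5.
E[X] = 0.38·0.587302 + 0.14·9.2 + 0.48·6.5 = 4.63117.
E[X²] = 0.38·1.27715 + 0.14·93.84 + 0.48·47.5 = 36.4229.
Var(X) = E[X²] − (E[X])² = 36.4229 − 21.4478 = 14.9751.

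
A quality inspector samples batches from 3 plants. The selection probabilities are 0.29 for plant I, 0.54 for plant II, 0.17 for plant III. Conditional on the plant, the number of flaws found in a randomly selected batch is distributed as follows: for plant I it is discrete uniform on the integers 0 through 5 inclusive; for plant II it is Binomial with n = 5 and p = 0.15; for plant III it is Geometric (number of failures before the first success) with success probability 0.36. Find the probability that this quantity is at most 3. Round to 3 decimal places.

0.874

Conditional on each plant, P(X ≤ 3): I: 0.666667; II: 0.997772; III: 0.832228.
By total probability, P(X ≤ 3) = 0.29·0.666667 + 0.54·0.997772 + 0.17·0.832228 = 0.873609.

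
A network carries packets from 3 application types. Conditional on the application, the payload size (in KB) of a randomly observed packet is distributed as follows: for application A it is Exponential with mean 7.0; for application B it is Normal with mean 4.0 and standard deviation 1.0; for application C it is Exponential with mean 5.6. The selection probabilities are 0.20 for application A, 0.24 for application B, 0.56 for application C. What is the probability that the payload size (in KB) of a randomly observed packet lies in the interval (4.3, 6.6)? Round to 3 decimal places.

0.208

Conditional on each application, P(4.3 < X < 6.6): A: 0.151514; B: 0.377427; C: 0.156288.
By total probability, P(4.3 < X < 6.6) = 0.2·0.151514 + 0.24·0.377427 + 0.56·0.156288 = 0.208407.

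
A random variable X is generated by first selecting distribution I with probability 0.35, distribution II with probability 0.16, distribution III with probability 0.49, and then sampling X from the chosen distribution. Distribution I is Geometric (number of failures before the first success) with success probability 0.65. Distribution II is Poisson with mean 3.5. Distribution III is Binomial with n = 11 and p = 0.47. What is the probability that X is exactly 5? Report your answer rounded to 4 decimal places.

0.1374

Conditional on each component, P(X = 5): I: 0.00341392; II: 0.132169; III: 0.234848.
By total probability, P(X = 5) = 0.35·0.00341392 + 0.16·0.132169 + 0.49·0.234848 = 0.137417.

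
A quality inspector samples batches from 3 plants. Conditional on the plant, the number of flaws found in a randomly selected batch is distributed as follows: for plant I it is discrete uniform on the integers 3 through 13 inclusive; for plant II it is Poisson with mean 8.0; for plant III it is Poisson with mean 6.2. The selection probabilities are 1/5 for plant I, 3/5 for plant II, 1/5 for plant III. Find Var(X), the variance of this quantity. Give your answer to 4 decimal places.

Per component, I: μ=8, E[X²]=74; II: μ=8, E[X²]=72; III: μ=6.2, E[X²]=44.64.
E[X] = 0.2·8 + 0.6·8 + 0.2·6.2 = 7.64.
E[X²] = 0.2·74 + 0.6·72 + 0.2·44.64 = 66.928.
Var(X) = E[X²] − (E[X])² = 66.928 − 58.3696 = 8.5584.

8.5584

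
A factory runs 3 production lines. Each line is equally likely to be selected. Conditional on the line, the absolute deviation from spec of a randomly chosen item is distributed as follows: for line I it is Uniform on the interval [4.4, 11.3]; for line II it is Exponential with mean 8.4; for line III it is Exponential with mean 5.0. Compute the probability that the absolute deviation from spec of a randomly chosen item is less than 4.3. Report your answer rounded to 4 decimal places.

Conditional on each line, P(X < 4.3): I: 0; II: 0.400647; III: 0.576838.
By total probability, P(X < 4.3) = 0.333333·0 + 0.333333·0.400647 + 0.333333·0.576838 = 0.325828.

0.3258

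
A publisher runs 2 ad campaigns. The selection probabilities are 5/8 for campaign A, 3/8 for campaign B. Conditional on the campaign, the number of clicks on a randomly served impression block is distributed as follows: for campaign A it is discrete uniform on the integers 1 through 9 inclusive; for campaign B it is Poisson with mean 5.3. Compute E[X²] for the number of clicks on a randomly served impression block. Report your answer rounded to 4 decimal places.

For each component E[X²] = Var + (mean)², giving A: 31.6667; B: 33.39.
Overall E[X²] = 0.625·31.6667 + 0.375·33.39 = 32.3129.

32.3129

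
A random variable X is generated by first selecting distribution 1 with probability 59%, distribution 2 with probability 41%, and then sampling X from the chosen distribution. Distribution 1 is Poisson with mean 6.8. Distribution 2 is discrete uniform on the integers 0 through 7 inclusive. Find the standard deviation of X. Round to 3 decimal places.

Per component, 1: μ=6.8, E[X²]=53.04; 2: μ=3.5, E[X²]=17.5.
E[X] = 0.59·6.8 + 0.41·3.5 = 5.447.
E[X²] = 0.59·53.04 + 0.41·17.5 = 38.4686.
Var(X) = E[X²] − (E[X])² = 38.4686 − 29.6698 = 8.79879.
SD(X) = √8.79879 = 2.96628.

2.966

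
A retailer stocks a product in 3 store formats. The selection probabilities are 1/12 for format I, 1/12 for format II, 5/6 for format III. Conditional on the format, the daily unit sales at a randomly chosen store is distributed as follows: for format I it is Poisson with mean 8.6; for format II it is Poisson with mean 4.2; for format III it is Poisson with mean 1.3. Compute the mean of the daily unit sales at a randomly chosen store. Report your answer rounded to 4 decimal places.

2.1500

Component means — I: 8.6; II: 4.2; III: 1.3.
E[X] = 0.0833333·8.6 + 0.0833333·4.2 + 0.833333·1.3 = 2.15.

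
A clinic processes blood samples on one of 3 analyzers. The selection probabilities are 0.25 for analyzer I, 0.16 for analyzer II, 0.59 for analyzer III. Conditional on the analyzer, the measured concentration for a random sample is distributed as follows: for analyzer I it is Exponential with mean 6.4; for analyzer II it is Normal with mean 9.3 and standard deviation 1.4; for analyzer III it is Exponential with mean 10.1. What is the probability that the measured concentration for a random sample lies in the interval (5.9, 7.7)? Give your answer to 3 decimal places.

0.097

Conditional on each analyzer, P(5.9 < X < 7.7): I: 0.0975181; II: 0.11897; III: 0.0910185.
By total probability, P(5.9 < X < 7.7) = 0.25·0.0975181 + 0.16·0.11897 + 0.59·0.0910185 = 0.0971156.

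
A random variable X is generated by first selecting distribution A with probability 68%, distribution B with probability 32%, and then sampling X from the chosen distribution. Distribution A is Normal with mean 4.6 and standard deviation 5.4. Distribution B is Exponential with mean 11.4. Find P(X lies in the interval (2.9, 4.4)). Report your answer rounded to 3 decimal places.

0.105

Conditional on each component, P(2.9 < X < 4.4): A: 0.108777; B: 0.0955981.
By total probability, P(2.9 < X < 4.4) = 0.68·0.108777 + 0.32·0.0955981 = 0.104559.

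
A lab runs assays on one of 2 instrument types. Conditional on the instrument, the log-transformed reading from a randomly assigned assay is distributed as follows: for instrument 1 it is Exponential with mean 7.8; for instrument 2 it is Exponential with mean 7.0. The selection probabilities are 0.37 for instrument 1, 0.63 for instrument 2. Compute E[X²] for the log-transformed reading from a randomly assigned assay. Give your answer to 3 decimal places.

106.762

For each component E[X²] = Var + (mean)², giving 1: 121.68; 2: 98.
Overall E[X²] = 0.37·121.68 + 0.63·98 = 106.762.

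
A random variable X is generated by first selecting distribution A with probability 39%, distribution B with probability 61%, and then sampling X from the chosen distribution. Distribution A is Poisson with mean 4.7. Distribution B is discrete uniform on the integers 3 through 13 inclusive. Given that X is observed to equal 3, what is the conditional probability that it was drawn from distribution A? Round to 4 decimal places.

Likelihoods P(X=3 | ·): A: 0.157383; B: 0.0909091.
Posterior ∝ prior × likelihood. Numerator for A: 0.39·0.157383 = 0.0613794.
Normalizing constant: 0.39·0.157383 + 0.61·0.0909091 = 0.116834.
P(A | observation) = 0.0613794 / 0.116834 = 0.525356.

0.5254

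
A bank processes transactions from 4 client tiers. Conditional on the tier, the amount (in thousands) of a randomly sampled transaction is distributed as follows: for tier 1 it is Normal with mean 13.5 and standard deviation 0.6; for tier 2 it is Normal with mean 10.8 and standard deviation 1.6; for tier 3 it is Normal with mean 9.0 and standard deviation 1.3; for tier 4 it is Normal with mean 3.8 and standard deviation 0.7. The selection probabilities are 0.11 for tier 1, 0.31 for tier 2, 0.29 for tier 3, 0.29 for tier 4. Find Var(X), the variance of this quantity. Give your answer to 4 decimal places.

12.3319

Per component, 1: μ=13.5, E[X²]=182.61; 2: μ=10.8, E[X²]=119.2; 3: μ=9, E[X²]=82.69; 4: μ=3.8, E[X²]=14.93.
E[X] = 0.11·13.5 + 0.31·10.8 + 0.29·9 + 0.29·3.8 = 8.545.
E[X²] = 0.11·182.61 + 0.31·119.2 + 0.29·82.69 + 0.29·14.93 = 85.3489.
Var(X) = E[X²] − (E[X])² = 85.3489 − 73.017 = 12.3319.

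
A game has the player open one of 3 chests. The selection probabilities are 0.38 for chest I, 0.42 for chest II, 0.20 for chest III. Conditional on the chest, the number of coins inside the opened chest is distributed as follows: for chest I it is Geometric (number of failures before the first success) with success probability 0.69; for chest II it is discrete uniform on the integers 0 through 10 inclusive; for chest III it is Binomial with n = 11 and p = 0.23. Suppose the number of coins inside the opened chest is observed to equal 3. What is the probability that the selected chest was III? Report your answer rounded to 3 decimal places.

0.519

Likelihoods P(X=3 | ·): I: 0.0205558; II: 0.0909091; III: 0.248081.
Posterior ∝ prior × likelihood. Numerator for III: 0.2·0.248081 = 0.0496162.
Normalizing constant: 0.38·0.0205558 + 0.42·0.0909091 + 0.2·0.248081 = 0.0956092.
P(III | observation) = 0.0496162 / 0.0956092 = 0.518948.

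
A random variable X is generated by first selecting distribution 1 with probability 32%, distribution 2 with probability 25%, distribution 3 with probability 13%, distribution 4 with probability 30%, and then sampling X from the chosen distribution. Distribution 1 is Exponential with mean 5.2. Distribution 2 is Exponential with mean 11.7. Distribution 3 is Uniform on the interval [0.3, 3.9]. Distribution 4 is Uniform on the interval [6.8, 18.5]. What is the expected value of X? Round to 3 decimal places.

8.657

Component means — 1: 5.2; 2: 11.7; 3: 2.1; 4: 12.65.
E[X] = 0.32·5.2 + 0.25·11.7 + 0.13·2.1 + 0.3·12.65 = 8.657.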